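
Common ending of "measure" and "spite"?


Word 1: "measure"
Word 2: "spite"
Comparing from end:
  Pos -1: 'e' == 'e'
  Pos -2: 'r' != 't' (stop)
LCS = "e" (length 1)


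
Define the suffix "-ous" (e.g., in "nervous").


Suffix: -ous
Example: nervous = nerve + -ous, with a spelling change
Meaning = having quality of


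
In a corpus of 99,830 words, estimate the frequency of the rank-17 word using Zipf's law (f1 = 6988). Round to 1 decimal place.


Zipf's law: f(r) = f(1) / r
f(1) = 6988
f(17) = 6988 / 17
= 411.1 occurrences


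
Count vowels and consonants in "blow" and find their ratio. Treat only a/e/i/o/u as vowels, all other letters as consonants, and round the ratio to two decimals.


Word: "blow"
Vowels (a,e,i,o,u): 1
Consonants: 3
Ratio = 1/3
= 0.33


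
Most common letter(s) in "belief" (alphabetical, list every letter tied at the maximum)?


Word: "belief"
Letter counts:
  'b': 1
  'e': 2
  'f': 1
  'i': 1
  'l': 1
Maximum count = 2
Most frequent = 'e' (2 times each)


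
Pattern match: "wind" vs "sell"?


Pattern of "wind": [0, 1, 2, 3]
Pattern of "sell": [0, 1, 2, 2]
Patterns do not match
Same pattern = No


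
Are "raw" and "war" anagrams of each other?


Word 1: "raw" → sorted: arw
Word 2: "war" → sorted: arw
Same letters? arw == arw
Anagram = Yes


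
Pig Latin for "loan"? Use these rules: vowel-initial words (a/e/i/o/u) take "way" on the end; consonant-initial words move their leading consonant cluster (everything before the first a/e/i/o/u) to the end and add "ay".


Word: "loan"
Starts with consonant(s) → move to end, add 'ay'
Consonant cluster: "l"
Pig Latin = "oanlay"


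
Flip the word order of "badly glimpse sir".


Original: "badly glimpse sir"
Words (1..n): badly | glimpse | sir
Reversed (n..1): sir | glimpse | badly
Result = "sir glimpse badly"


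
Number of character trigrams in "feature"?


Word: "feature" (length 7)
Number of 3-grams = length - 3 + 1 = 7 - 3 + 1
= 5


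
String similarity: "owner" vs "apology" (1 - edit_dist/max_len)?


Word 1: "owner" (length 5)
Word 2: "apology" (length 7)
One optimal edit sequence:
  1. insert 'a'  (+1)
  2. insert 'p'  (+1)
  3. keep 'o'
  4. substitute 'w' -> 'l'  (+1)
  5. substitute 'n' -> 'o'  (+1)
  6. substitute 'e' -> 'g'  (+1)
  7. substitute 'r' -> 'y'  (+1)
Edit distance = 6
Max length = max(5, 7) = 7
Similarity = 1 - 6/7
= 0.1429


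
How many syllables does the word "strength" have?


Word: "strength"
Syllable breakdown: strength
Counting: 1 part
= 1 syllable


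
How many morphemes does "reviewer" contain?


Word: "reviewer"
Morphemes: re- | view | -er
Each morpheme carries meaning
= 3 morphemes


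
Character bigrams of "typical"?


Word: "typical" (length 7)
Number of bigrams = 7 - 2 + 1 = 6
  Position 0: "ty"
  Position 1: "yp"
  Position 2: "pi"
  Position 3: "ic"
  Position 4: "ca"
  Position 5: "al"
Bigrams = "ty", "yp", "pi", "ic", "ca", "al"


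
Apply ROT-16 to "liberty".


Word: "liberty"
Shift: 16
Each letter → (letter + shift) mod 26:
  'l' (11) + 16 = 1 → 'b'
  'i' (8) + 16 = 24 → 'y'
  'b' (1) + 16 = 17 → 'r'
  'e' (4) + 16 = 20 → 'u'
  'r' (17) + 16 = 7 → 'h'
  't' (19) + 16 = 9 → 'j'
  'y' (24) + 16 = 14 → 'o'
Result = "byruhjo"


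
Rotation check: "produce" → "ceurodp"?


Word: "produce", Candidate: "ceurodp"
Method: check if candidate is substring of word+word
"produceproduce" contains "ceurodp"? No
Is rotation = No


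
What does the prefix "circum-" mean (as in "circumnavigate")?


Prefix: circum-
Example: circumnavigate (circum- + navigate)
Meaning = around


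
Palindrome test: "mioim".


Word: "mioim"
Reversed: "mioim"
Forward == Backward? mioim == mioim
Palindrome = Yes


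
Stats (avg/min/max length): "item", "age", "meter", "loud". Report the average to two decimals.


Lengths: "item"=4, "age"=3, "meter"=5, "loud"=4
Sum = 16, Count = 4
Average = 16/4 = 4.00
= avg=4.00, min=3, max=5


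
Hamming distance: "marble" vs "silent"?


Comparing character by character (same length = 6):
  Pos 0: 'm' vs 's' !=
  Pos 1: 'a' vs 'i' !=
  Pos 2: 'r' vs 'l' !=
  Pos 3: 'b' vs 'e' !=
  Pos 4: 'l' vs 'n' !=
  Pos 5: 'e' vs 't' !=
Hamming distance = 6


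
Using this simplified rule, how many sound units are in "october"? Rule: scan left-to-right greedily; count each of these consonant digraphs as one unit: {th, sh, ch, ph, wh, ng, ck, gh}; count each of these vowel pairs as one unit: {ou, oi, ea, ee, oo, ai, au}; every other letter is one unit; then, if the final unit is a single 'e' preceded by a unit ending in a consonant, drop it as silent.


Word: "october" (7 letters)
Left-to-right scan:
  (1) 'o' (letter)
  (2) 'c' (letter)
  (3) 't' (letter)
  (4) 'o' (letter)
  (5) 'b' (letter)
  (6) 'e' (letter)
  (7) 'r' (letter)
Units from scan: 7
Sound units = 7 units


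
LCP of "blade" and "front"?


Word 1: "blade"
Word 2: "front"
Comparing from start:
  Pos 0: 'b' != 'f' (stop)
LCP = "" (length 0)


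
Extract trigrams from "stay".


Word: "stay" (length 4)
Number of trigrams = 4 - 3 + 1 = 2
  Position 0: "sta"
  Position 1: "tay"
Trigrams = "sta", "tay"


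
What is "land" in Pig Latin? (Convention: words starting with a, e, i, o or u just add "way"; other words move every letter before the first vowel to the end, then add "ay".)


Word: "land"
Starts with consonant(s) → move to end, add 'ay'
Consonant cluster: "l"
Pig Latin = "andlay"


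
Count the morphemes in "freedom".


Word: "freedom"
Morphemes: free + -dom
Each morpheme carries meaning
= 2 morphemes


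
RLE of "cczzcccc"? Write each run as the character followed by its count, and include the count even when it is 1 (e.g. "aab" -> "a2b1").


String: "cczzcccc"
Scanning for consecutive runs:
  'c' x 2
  'z' x 2
  'c' x 4
RLE = "c2z2c4"


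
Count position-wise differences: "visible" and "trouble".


Comparing character by character (same length = 7):
  Pos 0: 'v' vs 't' !=
  Pos 1: 'i' vs 'r' !=
  Pos 2: 's' vs 'o' !=
  Pos 3: 'i' vs 'u' !=
  Pos 4: 'b' vs 'b' =
  Pos 5: 'l' vs 'l' =
  Pos 6: 'e' vs 'e' =
Hamming distance = 4


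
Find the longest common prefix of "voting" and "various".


Word 1: "voting"
Word 2: "various"
Comparing from start:
  Pos 0: 'v' == 'v'
  Pos 1: 'o' != 'a' (stop)
LCP = "v" (length 1)


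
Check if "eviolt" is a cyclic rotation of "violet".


Word: "violet", Candidate: "eviolt"
Method: check if candidate is substring of word+word
"violetviolet" contains "eviolt"? No
Is rotation = No


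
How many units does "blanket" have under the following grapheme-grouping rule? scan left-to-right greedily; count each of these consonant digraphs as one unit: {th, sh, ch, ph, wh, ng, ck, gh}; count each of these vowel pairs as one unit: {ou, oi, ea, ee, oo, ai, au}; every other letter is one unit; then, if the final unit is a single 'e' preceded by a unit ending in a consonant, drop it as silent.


Word: "blanket" (7 letters)
Left-to-right scan:
  [1] 'b' (letter)
  [2] 'l' (letter)
  [3] 'a' (letter)
  [4] 'n' (letter)
  [5] 'k' (letter)
  [6] 'e' (letter)
  [7] 't' (letter)
Units from scan: 7
Sound units = 7 units


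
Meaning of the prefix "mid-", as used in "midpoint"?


Prefix: mid-
As in: midpoint -> mid- + point
Meaning = middle


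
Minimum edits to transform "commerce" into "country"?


Word 1: "commerce" (length 8)
Word 2: "country" (length 7)
One optimal edit sequence (insert/delete/substitute each cost 1):
  1. keep 'c'
  2. keep 'o'
  3. substitute 'm' -> 'u'  (+1)
  4. substitute 'm' -> 'n'  (+1)
  5. substitute 'e' -> 't'  (+1)
  6. keep 'r'
  7. delete 'c'  (+1)
  8. substitute 'e' -> 'y'  (+1)
Total edit operations: 5
Edit distance = 5


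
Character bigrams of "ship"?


Word: "ship" (length 4)
Number of bigrams = 4 - 2 + 1 = 3
  Position 0: "sh"
  Position 1: "hi"
  Position 2: "ip"
Bigrams = "sh", "hi", "ip"


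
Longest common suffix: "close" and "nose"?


Word 1: "close"
Word 2: "nose"
Comparing from end:
  Pos -1: 'e' == 'e'
  Pos -2: 's' == 's'
  Pos -3: 'o' == 'o'
  Pos -4: 'l' != 'n' (stop)
LCS = "ose" (length 3)


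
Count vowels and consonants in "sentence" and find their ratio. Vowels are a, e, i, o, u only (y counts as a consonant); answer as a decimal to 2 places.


Word: "sentence"
Vowels (a,e,i,o,u): 3
Consonants: 5
Ratio = 3/5
= 0.60


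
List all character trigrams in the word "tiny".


Word: "tiny" (length 4)
Number of trigrams = 4 - 3 + 1 = 2
  Position 0: "tin"
  Position 1: "iny"
Trigrams = "tin", "iny"


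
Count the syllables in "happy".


Word: "happy"
Syllable breakdown: hap · py
Counting: 2 parts
= 2 syllables


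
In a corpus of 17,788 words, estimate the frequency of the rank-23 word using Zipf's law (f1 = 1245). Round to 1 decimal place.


Zipf's law: f(r) = f(1) / r
f(1) = 1245
f(23) = 1245 / 23
= 54.1 occurrences


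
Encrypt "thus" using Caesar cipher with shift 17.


Word: "thus"
Shift: 17
Each letter → (letter + shift) mod 26:
  't' (19) + 17 = 10 → 'k'
  'h' (7) + 17 = 24 → 'y'
  'u' (20) + 17 = 11 → 'l'
  's' (18) + 17 = 9 → 'j'
Result = "kylj"


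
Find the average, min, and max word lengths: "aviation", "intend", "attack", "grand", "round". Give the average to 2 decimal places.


Lengths: "aviation"=8, "intend"=6, "attack"=6, "grand"=5, "round"=5
Sum = 30, Count = 5
Average = 30/5 = 6.00
= avg=6.00, min=5, max=8


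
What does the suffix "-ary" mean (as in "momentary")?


Suffix: -ary
Example: momentary = moment + -ary
Meaning = relating to


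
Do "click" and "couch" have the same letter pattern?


Pattern of "click": [0, 1, 2, 0, 3]
Pattern of "couch": [0, 1, 2, 0, 3]
Patterns match
Same pattern = Yes


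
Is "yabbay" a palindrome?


Word: "yabbay"
Reversed: "yabbay"
Forward == Backward? yabbay == yabbay
Palindrome = Yes


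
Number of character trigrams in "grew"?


Word: "grew" (length 4)
Number of 3-grams = length - 3 + 1 = 4 - 3 + 1
= 2


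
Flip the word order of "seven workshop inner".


Original: "seven workshop inner"
Words (1..n): seven | workshop | inner
Reversed (n..1): inner | workshop | seven
Result = "inner workshop seven"


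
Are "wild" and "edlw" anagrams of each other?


Word 1: "wild" → sorted: dilw
Word 2: "edlw" → sorted: delw
Same letters? dilw != delw
Anagram = No


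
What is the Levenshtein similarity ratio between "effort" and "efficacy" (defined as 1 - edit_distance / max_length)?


Word 1: "effort" (length 6)
Word 2: "efficacy" (length 8)
One optimal edit sequence:
  1. keep 'e'
  2. keep 'f'
  3. keep 'f'
  4. insert 'i'  (+1)
  5. insert 'c'  (+1)
  6. substitute 'o' -> 'a'  (+1)
  7. substitute 'r' -> 'c'  (+1)
  8. substitute 't' -> 'y'  (+1)
Edit distance = 5
Max length = max(6, 8) = 8
Similarity = 1 - 5/8
= 0.3750


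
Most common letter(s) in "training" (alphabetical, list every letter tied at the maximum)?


Word: "training"
Letter counts:
  'a': 1
  'g': 1
  'i': 2
  'n': 2
  'r': 1
  't': 1
Maximum count = 2
Most frequent = 'i', 'n' (2 times each)


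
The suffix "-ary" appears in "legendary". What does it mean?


Suffix: -ary
Example: legendary = legend + -ary
Meaning = relating to


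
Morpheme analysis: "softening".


Word: "softening"
Morphemes: soft | -en | -ing
Each morpheme carries meaning
= 3 morphemes


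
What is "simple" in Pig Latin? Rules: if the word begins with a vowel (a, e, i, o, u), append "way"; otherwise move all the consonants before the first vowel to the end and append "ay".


Word: "simple"
Starts with consonant(s) → move to end, add 'ay'
Consonant cluster: "s"
Pig Latin = "implesay"


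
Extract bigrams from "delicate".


Word: "delicate" (length 8)
Number of bigrams = 8 - 2 + 1 = 7
  Position 0: "de"
  Position 1: "el"
  Position 2: "li"
  Position 3: "ic"
  Position 4: "ca"
  Position 5: "at"
  Position 6: "te"
Bigrams = "de", "el", "li", "ic", "ca", "at", "te"


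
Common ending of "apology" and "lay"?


Word 1: "apology"
Word 2: "lay"
Comparing from end:
  Pos -1: 'y' == 'y'
  Pos -2: 'g' != 'a' (stop)
LCS = "y" (length 1)


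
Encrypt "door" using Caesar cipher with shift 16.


Word: "door"
Shift: 16
Each letter → (letter + shift) mod 26:
  'd' (3) + 16 = 19 → 't'
  'o' (14) + 16 = 4 → 'e'
  'o' (14) + 16 = 4 → 'e'
  'r' (17) + 16 = 7 → 'h'
Result = "teeh"


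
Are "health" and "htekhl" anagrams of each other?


Word 1: "health" → sorted: aehhlt
Word 2: "htekhl" → sorted: ehhklt
Same letters? aehhlt != ehhklt
Anagram = No


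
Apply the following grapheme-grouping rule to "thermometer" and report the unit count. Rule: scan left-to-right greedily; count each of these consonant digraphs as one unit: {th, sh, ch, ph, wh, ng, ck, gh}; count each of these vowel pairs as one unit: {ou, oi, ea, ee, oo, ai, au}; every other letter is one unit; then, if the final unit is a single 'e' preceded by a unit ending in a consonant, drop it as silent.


Word: "thermometer" (11 letters)
Left-to-right scan:
  (1) 'th' (digraph)
  (2) 'e' (letter)
  (3) 'r' (letter)
  (4) 'm' (letter)
  (5) 'o' (letter)
  (6) 'm' (letter)
  (7) 'e' (letter)
  (8) 't' (letter)
  (9) 'e' (letter)
  (10) 'r' (letter)
Units from scan: 10
Sound units = 10 units


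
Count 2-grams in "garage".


Word: "garage" (length 6)
Number of 2-grams = length - 2 + 1 = 6 - 2 + 1
= 5


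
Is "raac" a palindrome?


Word: "raac"
Reversed: "caar"
Forward == Backward? raac != caar
Palindrome = No


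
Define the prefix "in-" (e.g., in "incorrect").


Prefix: in-
As in: incorrect -> in- + correct
Meaning = not / into


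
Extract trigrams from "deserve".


Word: "deserve" (length 7)
Number of trigrams = 7 - 3 + 1 = 5
  Position 0: "des"
  Position 1: "ese"
  Position 2: "ser"
  Position 3: "erv"
  Position 4: "rve"
Trigrams = "des", "ese", "ser", "erv", "rve"


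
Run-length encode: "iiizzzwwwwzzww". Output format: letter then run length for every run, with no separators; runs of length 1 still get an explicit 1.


String: "iiizzzwwwwzzww"
Scanning for consecutive runs:
  'i' x 3
  'z' x 3
  'w' x 4
  'z' x 2
  'w' x 2
RLE = "i3z3w4z2w2"


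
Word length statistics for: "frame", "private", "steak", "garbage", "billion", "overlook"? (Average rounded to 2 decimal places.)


Lengths: "frame"=5, "private"=7, "steak"=5, "garbage"=7, "billion"=7, "overlook"=8
Sum = 39, Count = 6
Average = 39/6 = 6.50
= avg=6.50, min=5, max=8


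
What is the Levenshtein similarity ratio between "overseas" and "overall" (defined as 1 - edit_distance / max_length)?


Word 1: "overseas" (length 8)
Word 2: "overall" (length 7)
One optimal edit sequence:
  1. keep 'o'
  2. keep 'v'
  3. keep 'e'
  4. keep 'r'
  5. delete 's'  (+1)
  6. substitute 'e' -> 'a'  (+1)
  7. substitute 'a' -> 'l'  (+1)
  8. substitute 's' -> 'l'  (+1)
Edit distance = 4
Max length = max(8, 7) = 8
Similarity = 1 - 4/8
= 0.5000


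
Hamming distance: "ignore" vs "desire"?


Comparing character by character (same length = 6):
  Pos 0: 'i' vs 'd' !=
  Pos 1: 'g' vs 'e' !=
  Pos 2: 'n' vs 's' !=
  Pos 3: 'o' vs 'i' !=
  Pos 4: 'r' vs 'r' =
  Pos 5: 'e' vs 'e' =
Hamming distance = 4


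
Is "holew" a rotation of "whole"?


Word: "whole", Candidate: "holew"
Method: check if candidate is substring of word+word
"wholewhole" contains "holew"? Yes
Is rotation = Yes


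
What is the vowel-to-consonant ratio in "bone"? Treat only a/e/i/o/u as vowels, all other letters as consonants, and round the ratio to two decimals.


Word: "bone"
Vowels (a,e,i,o,u): 2
Consonants: 2
Ratio = 2/2
= 1.00


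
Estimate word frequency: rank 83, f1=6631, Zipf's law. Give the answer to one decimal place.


Zipf's law: f(r) = f(1) / r
f(1) = 6631
f(83) = 6631 / 83
= 79.9 occurrences


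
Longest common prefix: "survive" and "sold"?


Word 1: "survive"
Word 2: "sold"
Comparing from start:
  Pos 0: 's' == 's'
  Pos 1: 'u' != 'o' (stop)
LCP = "s" (length 1)


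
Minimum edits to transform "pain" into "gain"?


Word 1: "pain" (length 4)
Word 2: "gain" (length 4)
One optimal edit sequence (insert/delete/substitute each cost 1):
  1. substitute 'p' -> 'g'  (+1)
  2. keep 'a'
  3. keep 'i'
  4. keep 'n'
Total edit operations: 1
Edit distance = 1


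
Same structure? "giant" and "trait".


Pattern of "giant": [0, 1, 2, 3, 4]
Pattern of "trait": [0, 1, 2, 3, 0]
Patterns do not match
Same pattern = No


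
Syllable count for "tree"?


Word: "tree"
Syllable breakdown: tree
Counting: 1 part
= 1 syllable


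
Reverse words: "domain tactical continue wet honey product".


Original: "domain tactical continue wet honey product"
Words (1..n): domain | tactical | continue | wet | honey | product
Reversed (n..1): product | honey | wet | continue | tactical | domain
Result = "product honey wet continue tactical domain"


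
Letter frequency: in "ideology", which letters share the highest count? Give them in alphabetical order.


Word: "ideology"
Letter counts:
  'd': 1
  'e': 1
  'g': 1
  'i': 1
  'l': 1
  'o': 2
  'y': 1
Maximum count = 2
Most frequent = 'o' (2 times each)


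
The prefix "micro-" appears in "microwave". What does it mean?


Prefix: micro-
Example: microwave (micro- + wave)
Meaning = small


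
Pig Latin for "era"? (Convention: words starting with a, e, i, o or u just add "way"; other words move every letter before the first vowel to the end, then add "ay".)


Word: "era"
Starts with vowel → add 'way'
Pig Latin = "eraway"


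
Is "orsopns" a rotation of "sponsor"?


Word: "sponsor", Candidate: "orsopns"
Method: check if candidate is substring of word+word
"sponsorsponsor" contains "orsopns"? No
Is rotation = No


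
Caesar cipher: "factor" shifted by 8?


Word: "factor"
Shift: 8
Each letter → (letter + shift) mod 26:
  'f' (5) + 8 = 13 → 'n'
  'a' (0) + 8 = 8 → 'i'
  'c' (2) + 8 = 10 → 'k'
  't' (19) + 8 = 1 → 'b'
  'o' (14) + 8 = 22 → 'w'
  'r' (17) + 8 = 25 → 'z'
Result = "nikbwz"


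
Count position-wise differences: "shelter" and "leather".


Comparing character by character (same length = 7):
  Pos 0: 's' vs 'l' !=
  Pos 1: 'h' vs 'e' !=
  Pos 2: 'e' vs 'a' !=
  Pos 3: 'l' vs 't' !=
  Pos 4: 't' vs 'h' !=
  Pos 5: 'e' vs 'e' =
  Pos 6: 'r' vs 'r' =
Hamming distance = 5


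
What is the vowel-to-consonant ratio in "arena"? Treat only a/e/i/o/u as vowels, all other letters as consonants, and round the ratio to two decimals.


Word: "arena"
Vowels (a,e,i,o,u): 3
Consonants: 2
Ratio = 3/2
= 1.50


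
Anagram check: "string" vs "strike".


Word 1: "string" → sorted: ginrst
Word 2: "strike" → sorted: eikrst
Same letters? ginrst != eikrst
Anagram = No


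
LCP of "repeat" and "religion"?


Word 1: "repeat"
Word 2: "religion"
Comparing from start:
  Pos 0: 'r' == 'r'
  Pos 1: 'e' == 'e'
  Pos 2: 'p' != 'l' (stop)
LCP = "re" (length 2)


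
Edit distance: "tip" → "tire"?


Word 1: "tip" (length 3)
Word 2: "tire" (length 4)
One optimal edit sequence (insert/delete/substitute each cost 1):
  1. keep 't'
  2. keep 'i'
  3. insert 'r'  (+1)
  4. substitute 'p' -> 'e'  (+1)
Total edit operations: 2
Edit distance = 2


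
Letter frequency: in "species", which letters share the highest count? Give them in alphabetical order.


Word: "species"
Letter counts:
  'c': 1
  'e': 2
  'i': 1
  'p': 1
  's': 2
Maximum count = 2
Most frequent = 'e', 's' (2 times each)


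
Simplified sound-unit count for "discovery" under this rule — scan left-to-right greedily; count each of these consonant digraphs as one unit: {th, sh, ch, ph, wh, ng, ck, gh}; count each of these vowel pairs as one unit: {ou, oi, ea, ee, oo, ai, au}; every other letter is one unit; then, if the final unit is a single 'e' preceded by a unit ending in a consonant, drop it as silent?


Word: "discovery" (9 letters)
Left-to-right scan:
  [1] 'd' (letter)
  [2] 'i' (letter)
  [3] 's' (letter)
  [4] 'c' (letter)
  [5] 'o' (letter)
  [6] 'v' (letter)
  [7] 'e' (letter)
  [8] 'r' (letter)
  [9] 'y' (letter)
Units from scan: 9
Sound units = 9 units


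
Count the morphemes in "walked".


Word: "walked"
Morphemes: walk | -ed
Each morpheme carries meaning
= 2 morphemes


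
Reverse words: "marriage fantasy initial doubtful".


Original: "marriage fantasy initial doubtful"
Words (1..n): marriage | fantasy | initial | doubtful
Reversed (n..1): doubtful | initial | fantasy | marriage
Result = "doubtful initial fantasy marriage"


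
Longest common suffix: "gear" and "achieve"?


Word 1: "gear"
Word 2: "achieve"
Comparing from end:
  Pos -1: 'r' != 'e' (stop)
LCS = "" (length 0)


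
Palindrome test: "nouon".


Word: "nouon"
Reversed: "nouon"
Forward == Backward? nouon == nouon
Palindrome = Yes


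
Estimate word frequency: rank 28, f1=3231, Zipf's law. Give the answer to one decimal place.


Zipf's law: f(r) = f(1) / r
f(1) = 3231
f(28) = 3231 / 28
= 115.4 occurrences


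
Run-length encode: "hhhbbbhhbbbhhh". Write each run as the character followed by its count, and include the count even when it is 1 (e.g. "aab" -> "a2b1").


String: "hhhbbbhhbbbhhh"
Scanning for consecutive runs:
  'h' x 3
  'b' x 3
  'h' x 2
  'b' x 3
  'h' x 3
RLE = "h3b3h2b3h3"


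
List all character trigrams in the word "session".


Word: "session" (length 7)
Number of trigrams = 7 - 3 + 1 = 5
  Position 0: "ses"
  Position 1: "ess"
  Position 2: "ssi"
  Position 3: "sio"
  Position 4: "ion"
Trigrams = "ses", "ess", "ssi", "sio", "ion"


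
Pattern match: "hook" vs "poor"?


Pattern of "hook": [0, 1, 1, 2]
Pattern of "poor": [0, 1, 1, 2]
Patterns match
Same pattern = Yes


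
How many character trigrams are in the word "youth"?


Word: "youth" (length 5)
Number of 3-grams = length - 3 + 1 = 5 - 3 + 1
= 3


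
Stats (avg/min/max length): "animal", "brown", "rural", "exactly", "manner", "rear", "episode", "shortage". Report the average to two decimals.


Lengths: "animal"=6, "brown"=5, "rural"=5, "exactly"=7, "manner"=6, "rear"=4, "episode"=7, "shortage"=8
Sum = 48, Count = 8
Average = 48/8 = 6.00
= avg=6.00, min=4, max=8


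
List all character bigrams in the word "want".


Word: "want" (length 4)
Number of bigrams = 4 - 2 + 1 = 3
  Position 0: "wa"
  Position 1: "an"
  Position 2: "nt"
Bigrams = "wa", "an", "nt"


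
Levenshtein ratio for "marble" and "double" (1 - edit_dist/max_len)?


Word 1: "marble" (length 6)
Word 2: "double" (length 6)
One optimal edit sequence:
  1. substitute 'm' -> 'd'  (+1)
  2. substitute 'a' -> 'o'  (+1)
  3. substitute 'r' -> 'u'  (+1)
  4. keep 'b'
  5. keep 'l'
  6. keep 'e'
Edit distance = 3
Max length = max(6, 6) = 6
Similarity = 1 - 3/6
= 0.5000


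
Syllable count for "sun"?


Word: "sun"
Syllable breakdown: sun
Counting: 1 part
= 1 syllable


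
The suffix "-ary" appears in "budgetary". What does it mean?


Suffix: -ary
As in: budgetary -> budget + -ary
Meaning = relating to


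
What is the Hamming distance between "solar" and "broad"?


Comparing character by character (same length = 5):
  Pos 0: 's' vs 'b' !=
  Pos 1: 'o' vs 'r' !=
  Pos 2: 'l' vs 'o' !=
  Pos 3: 'a' vs 'a' =
  Pos 4: 'r' vs 'd' !=
Hamming distance = 4


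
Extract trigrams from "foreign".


Word: "foreign" (length 7)
Number of trigrams = 7 - 3 + 1 = 5
  Position 0: "for"
  Position 1: "ore"
  Position 2: "rei"
  Position 3: "eig"
  Position 4: "ign"
Trigrams = "for", "ore", "rei", "eig", "ign"


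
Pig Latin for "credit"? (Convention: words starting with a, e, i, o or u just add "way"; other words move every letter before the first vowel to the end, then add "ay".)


Word: "credit"
Starts with consonant(s) → move to end, add 'ay'
Consonant cluster: "cr"
Pig Latin = "editcray"


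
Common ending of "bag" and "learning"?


Word 1: "bag"
Word 2: "learning"
Comparing from end:
  Pos -1: 'g' == 'g'
  Pos -2: 'a' != 'n' (stop)
LCS = "g" (length 1)


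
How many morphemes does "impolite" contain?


Word: "impolite"
Morphemes: im- | polite
Each morpheme carries meaning
= 2 morphemes


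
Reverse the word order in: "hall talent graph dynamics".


Original: "hall talent graph dynamics"
Words (1..n): hall | talent | graph | dynamics
Reversed (n..1): dynamics | graph | talent | hall
Result = "dynamics graph talent hall"


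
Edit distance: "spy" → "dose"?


Word 1: "spy" (length 3)
Word 2: "dose" (length 4)
One optimal edit sequence (insert/delete/substitute each cost 1):
  1. insert 'd'  (+1)
  2. substitute 's' -> 'o'  (+1)
  3. substitute 'p' -> 's'  (+1)
  4. substitute 'y' -> 'e'  (+1)
Total edit operations: 4
Edit distance = 4


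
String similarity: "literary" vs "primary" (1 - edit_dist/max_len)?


Word 1: "literary" (length 8)
Word 2: "primary" (length 7)
One optimal edit sequence:
  1. delete 'l'  (+1)
  2. substitute 'i' -> 'p'  (+1)
  3. substitute 't' -> 'r'  (+1)
  4. substitute 'e' -> 'i'  (+1)
  5. substitute 'r' -> 'm'  (+1)
  6. keep 'a'
  7. keep 'r'
  8. keep 'y'
Edit distance = 5
Max length = max(8, 7) = 8
Similarity = 1 - 5/8
= 0.3750


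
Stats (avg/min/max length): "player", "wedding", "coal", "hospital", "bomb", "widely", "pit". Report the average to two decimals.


Lengths: "player"=6, "wedding"=7, "coal"=4, "hospital"=8, "bomb"=4, "widely"=6, "pit"=3
Sum = 38, Count = 7
Average = 38/7 = 5.43
= avg=5.43, min=3, max=8


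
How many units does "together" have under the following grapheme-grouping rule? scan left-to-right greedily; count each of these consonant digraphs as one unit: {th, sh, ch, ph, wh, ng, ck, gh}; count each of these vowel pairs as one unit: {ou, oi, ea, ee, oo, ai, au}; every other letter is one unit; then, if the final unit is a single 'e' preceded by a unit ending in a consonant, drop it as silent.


Word: "together" (8 letters)
Left-to-right scan:
  (1) 't' (letter)
  (2) 'o' (letter)
  (3) 'g' (letter)
  (4) 'e' (letter)
  (5) 'th' (digraph)
  (6) 'e' (letter)
  (7) 'r' (letter)
Units from scan: 7
Sound units = 7 units


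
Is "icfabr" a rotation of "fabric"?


Word: "fabric", Candidate: "icfabr"
Method: check if candidate is substring of word+word
"fabricfabric" contains "icfabr"? Yes
Is rotation = Yes


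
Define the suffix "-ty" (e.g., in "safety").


Suffix: -ty
Example: safety (safe + -ty)
Meaning = quality of


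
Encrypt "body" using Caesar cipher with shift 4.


Word: "body"
Shift: 4
Each letter → (letter + shift) mod 26:
  'b' (1) + 4 = 5 → 'f'
  'o' (14) + 4 = 18 → 's'
  'd' (3) + 4 = 7 → 'h'
  'y' (24) + 4 = 2 → 'c'
Result = "fshc"


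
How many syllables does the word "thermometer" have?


Word: "thermometer"
Syllable breakdown: ther / mom / e / ter
Counting: 4 parts
= 4 syllables


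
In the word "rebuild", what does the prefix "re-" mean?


Prefix: re-
As in: rebuild -> re- + build
Meaning = again


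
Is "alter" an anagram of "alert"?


Word 1: "alert" → sorted: aelrt
Word 2: "alter" → sorted: aelrt
Same letters? aelrt == aelrt
Anagram = Yes


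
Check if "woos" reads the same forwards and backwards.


Word: "woos"
Reversed: "soow"
Forward == Backward? woos != soow
Palindrome = No


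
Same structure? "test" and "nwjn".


Pattern of "test": [0, 1, 2, 0]
Pattern of "nwjn": [0, 1, 2, 0]
Patterns match
Same pattern = Yes


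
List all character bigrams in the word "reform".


Word: "reform" (length 6)
Number of bigrams = 6 - 2 + 1 = 5
  Position 0: "re"
  Position 1: "ef"
  Position 2: "fo"
  Position 3: "or"
  Position 4: "rm"
Bigrams = "re", "ef", "fo", "or", "rm"


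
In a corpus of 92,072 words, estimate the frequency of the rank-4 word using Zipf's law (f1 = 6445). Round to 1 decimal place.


Zipf's law: f(r) = f(1) / r
f(1) = 6445
f(4) = 6445 / 4
= 1611.3 occurrences


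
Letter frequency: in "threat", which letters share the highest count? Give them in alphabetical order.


Word: "threat"
Letter counts:
  'a': 1
  'e': 1
  'h': 1
  'r': 1
  't': 2
Maximum count = 2
Most frequent = 't' (2 times each)


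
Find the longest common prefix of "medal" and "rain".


Word 1: "medal"
Word 2: "rain"
Comparing from start:
  Pos 0: 'm' != 'r' (stop)
LCP = "" (length 0)


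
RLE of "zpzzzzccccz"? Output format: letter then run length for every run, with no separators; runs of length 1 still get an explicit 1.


String: "zpzzzzccccz"
Scanning for consecutive runs:
  'z' x 1
  'p' x 1
  'z' x 4
  'c' x 4
  'z' x 1
RLE = "z1p1z4c4z1"


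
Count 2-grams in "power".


Word: "power" (length 5)
Number of 2-grams = length - 2 + 1 = 5 - 2 + 1
= 4


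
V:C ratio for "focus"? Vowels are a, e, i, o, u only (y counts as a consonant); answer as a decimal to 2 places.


Word: "focus"
Vowels (a,e,i,o,u): 2
Consonants: 3
Ratio = 2/3
= 0.67


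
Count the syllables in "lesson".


Word: "lesson"
Syllable breakdown: les · son
Counting: 2 parts
= 2 syllables


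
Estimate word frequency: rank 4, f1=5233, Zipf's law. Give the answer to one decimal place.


Zipf's law: f(r) = f(1) / r
f(1) = 5233
f(4) = 5233 / 4
= 1308.3 occurrences


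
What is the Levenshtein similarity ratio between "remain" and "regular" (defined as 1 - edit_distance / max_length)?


Word 1: "remain" (length 6)
Word 2: "regular" (length 7)
One optimal edit sequence:
  1. keep 'r'
  2. keep 'e'
  3. insert 'g'  (+1)
  4. substitute 'm' -> 'u'  (+1)
  5. substitute 'a' -> 'l'  (+1)
  6. substitute 'i' -> 'a'  (+1)
  7. substitute 'n' -> 'r'  (+1)
Edit distance = 5
Max length = max(6, 7) = 7
Similarity = 1 - 5/7
= 0.2857


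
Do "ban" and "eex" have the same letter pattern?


Pattern of "ban": [0, 1, 2]
Pattern of "eex": [0, 0, 1]
Patterns do not match
Same pattern = No


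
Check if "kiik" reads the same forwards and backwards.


Word: "kiik"
Reversed: "kiik"
Forward == Backward? kiik == kiik
Palindrome = Yes


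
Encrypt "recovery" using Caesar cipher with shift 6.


Word: "recovery"
Shift: 6
Each letter → (letter + shift) mod 26:
  'r' (17) + 6 = 23 → 'x'
  'e' (4) + 6 = 10 → 'k'
  'c' (2) + 6 = 8 → 'i'
  'o' (14) + 6 = 20 → 'u'
  'v' (21) + 6 = 1 → 'b'
  'e' (4) + 6 = 10 → 'k'
  'r' (17) + 6 = 23 → 'x'
  'y' (24) + 6 = 4 → 'e'
Result = "xkiubkxe"


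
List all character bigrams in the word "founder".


Word: "founder" (length 7)
Number of bigrams = 7 - 2 + 1 = 6
  Position 0: "fo"
  Position 1: "ou"
  Position 2: "un"
  Position 3: "nd"
  Position 4: "de"
  Position 5: "er"
Bigrams = "fo", "ou", "un", "nd", "de", "er"


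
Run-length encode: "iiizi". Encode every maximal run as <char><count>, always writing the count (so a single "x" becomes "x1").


String: "iiizi"
Scanning for consecutive runs:
  'i' x 3
  'z' x 1
  'i' x 1
RLE = "i3z1i1"


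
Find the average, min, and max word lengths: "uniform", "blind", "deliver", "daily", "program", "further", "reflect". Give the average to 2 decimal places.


Lengths: "uniform"=7, "blind"=5, "deliver"=7, "daily"=5, "program"=7, "further"=7, "reflect"=7
Sum = 45, Count = 7
Average = 45/7 = 6.43
= avg=6.43, min=5, max=7


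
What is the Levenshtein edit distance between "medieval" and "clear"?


Word 1: "medieval" (length 8)
Word 2: "clear" (length 5)
One optimal edit sequence (insert/delete/substitute each cost 1):
  1. delete 'm'  (+1)
  2. delete 'e'  (+1)
  3. substitute 'd' -> 'c'  (+1)
  4. substitute 'i' -> 'l'  (+1)
  5. keep 'e'
  6. delete 'v'  (+1)
  7. keep 'a'
  8. substitute 'l' -> 'r'  (+1)
Total edit operations: 6
Edit distance = 6


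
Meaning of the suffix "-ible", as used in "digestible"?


Suffix: -ible
Example: digestible (digest + -ible)
Meaning = capable of


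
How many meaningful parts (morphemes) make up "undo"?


Word: "undo"
Morphemes: un- | do
Each morpheme carries meaning
= 2 morphemes


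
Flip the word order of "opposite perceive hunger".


Original: "opposite perceive hunger"
Words (1..n): opposite | perceive | hunger
Reversed (n..1): hunger | perceive | opposite
Result = "hunger perceive opposite"


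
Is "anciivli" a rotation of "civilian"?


Word: "civilian", Candidate: "anciivli"
Method: check if candidate is substring of word+word
"civiliancivilian" contains "anciivli"? No
Is rotation = No


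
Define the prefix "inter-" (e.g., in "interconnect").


Prefix: inter-
Example: interconnect = inter- + connect
Meaning = between


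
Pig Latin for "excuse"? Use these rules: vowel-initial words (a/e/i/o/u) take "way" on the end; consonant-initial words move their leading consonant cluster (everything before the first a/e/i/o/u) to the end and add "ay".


Word: "excuse"
Starts with vowel → add 'way'
Pig Latin = "excuseway"


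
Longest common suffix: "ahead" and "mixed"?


Word 1: "ahead"
Word 2: "mixed"
Comparing from end:
  Pos -1: 'd' == 'd'
  Pos -2: 'a' != 'e' (stop)
LCS = "d" (length 1)


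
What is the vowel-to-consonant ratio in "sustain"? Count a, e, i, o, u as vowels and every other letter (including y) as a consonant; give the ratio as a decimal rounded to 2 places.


Word: "sustain"
Vowels (a,e,i,o,u): 3
Consonants: 4
Ratio = 3/4
= 0.75


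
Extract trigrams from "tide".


Word: "tide" (length 4)
Number of trigrams = 4 - 3 + 1 = 2
  Position 0: "tid"
  Position 1: "ide"
Trigrams = "tid", "ide"


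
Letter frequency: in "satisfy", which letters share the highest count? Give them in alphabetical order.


Word: "satisfy"
Letter counts:
  'a': 1
  'f': 1
  'i': 1
  's': 2
  't': 1
  'y': 1
Maximum count = 2
Most frequent = 's' (2 times each)


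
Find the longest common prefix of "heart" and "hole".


Word 1: "heart"
Word 2: "hole"
Comparing from start:
  Pos 0: 'h' == 'h'
  Pos 1: 'e' != 'o' (stop)
LCP = "h" (length 1)


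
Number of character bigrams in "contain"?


Word: "contain" (length 7)
Number of 2-grams = length - 2 + 1 = 7 - 2 + 1
= 6


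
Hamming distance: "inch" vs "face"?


Comparing character by character (same length = 4):
  Pos 0: 'i' vs 'f' !=
  Pos 1: 'n' vs 'a' !=
  Pos 2: 'c' vs 'c' =
  Pos 3: 'h' vs 'e' !=
Hamming distance = 3


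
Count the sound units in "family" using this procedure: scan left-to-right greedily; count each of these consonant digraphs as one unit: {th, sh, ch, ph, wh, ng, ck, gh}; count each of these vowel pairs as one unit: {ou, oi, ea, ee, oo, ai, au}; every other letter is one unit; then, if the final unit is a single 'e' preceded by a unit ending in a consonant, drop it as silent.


Word: "family" (6 letters)
Left-to-right scan:
  [1] 'f' (letter)
  [2] 'a' (letter)
  [3] 'm' (letter)
  [4] 'i' (letter)
  [5] 'l' (letter)
  [6] 'y' (letter)
Units from scan: 6
Sound units = 6 units


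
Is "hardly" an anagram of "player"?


Word 1: "player" → sorted: aelpry
Word 2: "hardly" → sorted: adhlry
Same letters? aelpry != adhlry
Anagram = No


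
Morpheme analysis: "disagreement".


Word: "disagreement"
Morphemes: dis- | agree | -ment
Each morpheme carries meaning
= 3 morphemes


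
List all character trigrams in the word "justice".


Word: "justice" (length 7)
Number of trigrams = 7 - 3 + 1 = 5
  Position 0: "jus"
  Position 1: "ust"
  Position 2: "sti"
  Position 3: "tic"
  Position 4: "ice"
Trigrams = "jus", "ust", "sti", "tic", "ice"


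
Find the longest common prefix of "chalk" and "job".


Word 1: "chalk"
Word 2: "job"
Comparing from start:
  Pos 0: 'c' != 'j' (stop)
LCP = "" (length 0)


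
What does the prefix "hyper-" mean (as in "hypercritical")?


Prefix: hyper-
Example: hypercritical (hyper- + critical)
Meaning = over / excessive


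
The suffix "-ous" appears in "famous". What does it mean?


Suffix: -ous
As in: famous -> fame + -ous, with a spelling change
Meaning = having quality of


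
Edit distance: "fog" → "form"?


Word 1: "fog" (length 3)
Word 2: "form" (length 4)
One optimal edit sequence (insert/delete/substitute each cost 1):
  1. keep 'f'
  2. keep 'o'
  3. insert 'r'  (+1)
  4. substitute 'g' -> 'm'  (+1)
Total edit operations: 2
Edit distance = 2


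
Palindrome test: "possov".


Word: "possov"
Reversed: "vossop"
Forward == Backward? possov != vossop
Palindrome = No


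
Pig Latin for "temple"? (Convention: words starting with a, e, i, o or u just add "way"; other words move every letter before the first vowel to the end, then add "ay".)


Word: "temple"
Starts with consonant(s) → move to end, add 'ay'
Consonant cluster: "t"
Pig Latin = "empletay"


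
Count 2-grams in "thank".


Word: "thank" (length 5)
Number of 2-grams = length - 2 + 1 = 5 - 2 + 1
= 4


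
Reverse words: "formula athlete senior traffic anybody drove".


Original: "formula athlete senior traffic anybody drove"
Words (1..n): formula | athlete | senior | traffic | anybody | drove
Reversed (n..1): drove | anybody | traffic | senior | athlete | formula
Result = "drove anybody traffic senior athlete formula"


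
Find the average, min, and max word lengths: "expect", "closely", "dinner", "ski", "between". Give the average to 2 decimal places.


Lengths: "expect"=6, "closely"=7, "dinner"=6, "ski"=3, "between"=7
Sum = 29, Count = 5
Average = 29/5 = 5.80
= avg=5.80, min=3, max=7


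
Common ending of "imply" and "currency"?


Word 1: "imply"
Word 2: "currency"
Comparing from end:
  Pos -1: 'y' == 'y'
  Pos -2: 'l' != 'c' (stop)
LCS = "y" (length 1)


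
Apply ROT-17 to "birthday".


Word: "birthday"
Shift: 17
Each letter → (letter + shift) mod 26:
  'b' (1) + 17 = 18 → 's'
  'i' (8) + 17 = 25 → 'z'
  'r' (17) + 17 = 8 → 'i'
  't' (19) + 17 = 10 → 'k'
  'h' (7) + 17 = 24 → 'y'
  'd' (3) + 17 = 20 → 'u'
  'a' (0) + 17 = 17 → 'r'
  'y' (24) + 17 = 15 → 'p'
Result = "szikyurp"


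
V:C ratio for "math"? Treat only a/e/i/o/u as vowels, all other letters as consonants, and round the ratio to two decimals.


Word: "math"
Vowels (a,e,i,o,u): 1
Consonants: 3
Ratio = 1/3
= 0.33


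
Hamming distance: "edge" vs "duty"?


Comparing character by character (same length = 4):
  Pos 0: 'e' vs 'd' !=
  Pos 1: 'd' vs 'u' !=
  Pos 2: 'g' vs 't' !=
  Pos 3: 'e' vs 'y' !=
Hamming distance = 4


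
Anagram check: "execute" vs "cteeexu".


Word 1: "execute" → sorted: ceeetux
Word 2: "cteeexu" → sorted: ceeetux
Same letters? ceeetux == ceeetux
Anagram = Yes


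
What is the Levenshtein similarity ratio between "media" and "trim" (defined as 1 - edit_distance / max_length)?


Word 1: "media" (length 5)
Word 2: "trim" (length 4)
One optimal edit sequence:
  1. delete 'm'  (+1)
  2. substitute 'e' -> 't'  (+1)
  3. substitute 'd' -> 'r'  (+1)
  4. keep 'i'
  5. substitute 'a' -> 'm'  (+1)
Edit distance = 4
Max length = max(5, 4) = 5
Similarity = 1 - 4/5
= 0.2000


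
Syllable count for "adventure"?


Word: "adventure"
Syllable breakdown: ad / ven / ture
Counting: 3 parts
= 3 syllables


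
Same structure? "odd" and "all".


Pattern of "odd": [0, 1, 1]
Pattern of "all": [0, 1, 1]
Patterns match
Same pattern = Yes


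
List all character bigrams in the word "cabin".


Word: "cabin" (length 5)
Number of bigrams = 5 - 2 + 1 = 4
  Position 0: "ca"
  Position 1: "ab"
  Position 2: "bi"
  Position 3: "in"
Bigrams = "ca", "ab", "bi", "in"


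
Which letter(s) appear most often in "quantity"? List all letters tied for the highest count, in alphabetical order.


Word: "quantity"
Letter counts:
  'a': 1
  'i': 1
  'n': 1
  'q': 1
  't': 2
  'u': 1
  'y': 1
Maximum count = 2
Most frequent = 't' (2 times each)


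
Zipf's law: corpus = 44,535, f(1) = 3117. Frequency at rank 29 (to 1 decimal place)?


Zipf's law: f(r) = f(1) / r
f(1) = 3117
f(29) = 3117 / 29
= 107.5 occurrences
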